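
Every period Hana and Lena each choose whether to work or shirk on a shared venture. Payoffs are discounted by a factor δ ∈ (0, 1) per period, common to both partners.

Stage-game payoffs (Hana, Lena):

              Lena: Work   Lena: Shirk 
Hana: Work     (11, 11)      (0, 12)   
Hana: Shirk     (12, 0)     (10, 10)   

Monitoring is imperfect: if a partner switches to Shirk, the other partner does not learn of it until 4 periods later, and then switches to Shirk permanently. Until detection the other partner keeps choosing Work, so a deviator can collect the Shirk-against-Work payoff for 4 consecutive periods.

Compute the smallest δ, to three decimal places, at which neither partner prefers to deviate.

0.841

A deviator earns 12 for 4 periods, then 10 forever; cooperating earns 11 forever. Multiplying the IC by (1−δ):
11 ≥ 12(1−δ^4) + 10δ^4, so 2·δ^4 ≥ 1 and δ^4 ≥ 1/2.
δ ≥ (1/2)^(1/4) ≈ 0.841.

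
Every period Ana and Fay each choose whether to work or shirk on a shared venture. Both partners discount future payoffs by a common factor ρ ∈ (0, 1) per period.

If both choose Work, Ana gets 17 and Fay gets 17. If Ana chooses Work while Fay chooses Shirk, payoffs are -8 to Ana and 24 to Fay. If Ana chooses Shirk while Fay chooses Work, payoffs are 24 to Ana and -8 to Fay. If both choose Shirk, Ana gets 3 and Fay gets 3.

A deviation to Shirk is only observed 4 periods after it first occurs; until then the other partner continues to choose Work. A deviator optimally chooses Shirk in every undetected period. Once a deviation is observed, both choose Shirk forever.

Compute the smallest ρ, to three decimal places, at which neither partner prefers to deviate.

0.760

Deviating for the 4 undetected periods gains 24−17 = 7 per period over cooperation, then loses 17−3 = 14 per period forever once punishment starts.
Gain: 7(1 + ρ + … + ρ^3); loss: 14·ρ^4/(1−ρ).
No profitable deviation ⇔ 7(1−ρ^4) ≤ 14·ρ^4, i.e. ρ^4 ≥ 7/(7+14) = 1/3.
Hence ρ ≥ (1/3)^(1/4) ≈ 0.760.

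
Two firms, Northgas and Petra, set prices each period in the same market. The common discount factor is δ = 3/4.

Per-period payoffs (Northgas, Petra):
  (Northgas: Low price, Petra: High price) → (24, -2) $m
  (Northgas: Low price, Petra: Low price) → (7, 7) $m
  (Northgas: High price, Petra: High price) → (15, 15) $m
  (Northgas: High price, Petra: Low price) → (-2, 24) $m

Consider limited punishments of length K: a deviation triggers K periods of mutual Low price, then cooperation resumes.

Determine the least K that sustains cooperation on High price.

2

IC: δ(1−δ^K)/(1−δ) ≥ (24−15)/(15−7) = 9/8.
With δ = 3/4: need 1 − δ^K ≥ 9/8·(1−3/4)/(3/4), i.e. δ^K ≤ 0.6250.
Since (3/4)^1 = 0.7500 and (3/4)^2 = 0.5625, the smallest such K is 2.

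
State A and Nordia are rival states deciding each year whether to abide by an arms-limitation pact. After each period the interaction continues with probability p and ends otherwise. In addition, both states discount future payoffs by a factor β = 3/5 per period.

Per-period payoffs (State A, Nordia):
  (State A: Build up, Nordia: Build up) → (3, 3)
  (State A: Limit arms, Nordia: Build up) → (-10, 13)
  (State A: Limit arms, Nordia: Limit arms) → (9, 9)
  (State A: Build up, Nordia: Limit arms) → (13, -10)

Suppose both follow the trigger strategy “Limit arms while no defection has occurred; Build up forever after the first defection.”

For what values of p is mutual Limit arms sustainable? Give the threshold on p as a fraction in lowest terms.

With continuation probability p and discount β, the effective per-period discount factor is βp.
Grim-trigger IC: βp ≥ (13−9)/(13−3) = 2/5.
So p ≥ (2/5)/(3/5) = 2/3.

2/3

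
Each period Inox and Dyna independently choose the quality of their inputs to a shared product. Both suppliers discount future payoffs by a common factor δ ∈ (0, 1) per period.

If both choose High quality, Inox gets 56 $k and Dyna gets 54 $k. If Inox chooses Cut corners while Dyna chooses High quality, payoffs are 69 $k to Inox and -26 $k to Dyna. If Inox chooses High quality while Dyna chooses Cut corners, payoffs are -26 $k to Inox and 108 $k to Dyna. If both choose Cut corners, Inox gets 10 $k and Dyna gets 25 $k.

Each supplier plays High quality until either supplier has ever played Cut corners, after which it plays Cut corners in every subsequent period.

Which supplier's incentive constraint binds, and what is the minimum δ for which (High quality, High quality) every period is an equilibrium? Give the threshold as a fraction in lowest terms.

Inox: cooperation gives 56 each period; deviation gives 69 once then 10 forever.
  56/(1−δ) ≥ 69 + 10δ/(1−δ) ⇒ δ ≥ 13/59.
Dyna: cooperation gives 54 each period; deviation gives 108 once then 25 forever.
  δ ≥ 54/83.
Both must hold, so the binding constraint is Dyna's: δ ≥ 54/83.

Dyna; δ ≥ 54/83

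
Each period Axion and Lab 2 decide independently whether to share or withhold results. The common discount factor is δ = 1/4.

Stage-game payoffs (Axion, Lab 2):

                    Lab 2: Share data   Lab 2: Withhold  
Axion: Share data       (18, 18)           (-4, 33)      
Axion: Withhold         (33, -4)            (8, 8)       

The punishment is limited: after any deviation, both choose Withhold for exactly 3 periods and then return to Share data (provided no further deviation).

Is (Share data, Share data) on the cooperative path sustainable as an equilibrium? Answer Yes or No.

IC: δ+…+δ^3 ≥ (33−18)/(18−8) = 3/2.
At δ = 1/4: partial sum = 0.3281 < 1.5000. Cooperation not sustainable.

No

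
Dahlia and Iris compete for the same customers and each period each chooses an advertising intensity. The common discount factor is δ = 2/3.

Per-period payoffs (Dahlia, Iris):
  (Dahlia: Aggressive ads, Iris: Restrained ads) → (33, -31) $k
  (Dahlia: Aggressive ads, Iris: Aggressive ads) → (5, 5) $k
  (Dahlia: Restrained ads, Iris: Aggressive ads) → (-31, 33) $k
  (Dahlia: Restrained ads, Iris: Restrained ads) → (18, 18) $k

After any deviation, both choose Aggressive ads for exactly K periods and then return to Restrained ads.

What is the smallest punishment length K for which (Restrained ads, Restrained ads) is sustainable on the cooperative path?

Need Σ_{k=1}^{K} δ^k ≥ (33−18)/(18−5) = 1.1538 at δ = 2/3.
At K = 2 the sum is 1.1111 < 1.1538; at K = 3 it is 1.4074 ≥ 1.1538.
So the minimum punishment length is K = 3.

3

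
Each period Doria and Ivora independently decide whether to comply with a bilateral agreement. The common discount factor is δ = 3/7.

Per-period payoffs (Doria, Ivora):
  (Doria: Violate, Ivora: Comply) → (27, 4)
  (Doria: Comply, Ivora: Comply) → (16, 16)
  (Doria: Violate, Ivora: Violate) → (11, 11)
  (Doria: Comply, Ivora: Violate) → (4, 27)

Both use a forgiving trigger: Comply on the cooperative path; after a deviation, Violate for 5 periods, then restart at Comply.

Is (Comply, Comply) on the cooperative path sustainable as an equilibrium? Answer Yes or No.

No

Comparing payoff streams over the 6 periods until play realigns: cooperate → 16(1+δ+…+δ^5); deviate → 27 + 11(δ+…+δ^5).
Cooperation is sustained iff (16−11)(δ+…+δ^5) ≥ 27−16.
δ+…+δ^5 = 3/7·(1−(3/7)^5)/(1−3/7) = 0.7392, and (27−16)/(16−11) = 2.2000.
0.7392 < 2.2000, so cooperation is not sustainable.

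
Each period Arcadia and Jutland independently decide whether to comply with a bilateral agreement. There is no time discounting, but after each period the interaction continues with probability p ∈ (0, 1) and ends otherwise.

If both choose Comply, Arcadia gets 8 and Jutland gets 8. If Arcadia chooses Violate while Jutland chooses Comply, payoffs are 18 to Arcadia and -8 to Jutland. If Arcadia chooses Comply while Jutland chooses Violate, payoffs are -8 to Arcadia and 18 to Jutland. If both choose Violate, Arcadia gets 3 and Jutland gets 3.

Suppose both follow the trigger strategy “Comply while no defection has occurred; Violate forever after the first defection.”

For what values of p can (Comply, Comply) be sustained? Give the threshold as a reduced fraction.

With no time discounting, the continuation probability p plays the role of the discount factor.
Grim-trigger IC: 8/(1−p) ≥ 18 + 3p/(1−p) ⇒ p ≥ (18−8)/(18−3) = 2/3.

2/3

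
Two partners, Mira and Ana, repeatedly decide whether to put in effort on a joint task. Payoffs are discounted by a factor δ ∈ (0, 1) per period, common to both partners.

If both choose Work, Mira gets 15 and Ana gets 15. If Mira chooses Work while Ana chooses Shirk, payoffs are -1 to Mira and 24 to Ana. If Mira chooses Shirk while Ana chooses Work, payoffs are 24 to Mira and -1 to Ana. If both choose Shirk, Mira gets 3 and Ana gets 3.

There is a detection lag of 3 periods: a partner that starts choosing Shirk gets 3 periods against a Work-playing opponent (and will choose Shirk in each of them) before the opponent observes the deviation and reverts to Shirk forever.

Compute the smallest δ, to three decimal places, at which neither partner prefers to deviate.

0.754

The best deviation is to choose Shirk for all 3 undetected periods, earning 24 each, then 3 forever once detected.
Deviation value: 24(1−δ^3)/(1−δ) + 3δ^3/(1−δ); cooperation value: 15/(1−δ).
IC: 15 ≥ 24(1−δ^3) + 3δ^3 = 24 − 21δ^3.
So δ^3 ≥ 9/21 = 3/7, giving δ ≥ (3/7)^(1/3) ≈ 0.754.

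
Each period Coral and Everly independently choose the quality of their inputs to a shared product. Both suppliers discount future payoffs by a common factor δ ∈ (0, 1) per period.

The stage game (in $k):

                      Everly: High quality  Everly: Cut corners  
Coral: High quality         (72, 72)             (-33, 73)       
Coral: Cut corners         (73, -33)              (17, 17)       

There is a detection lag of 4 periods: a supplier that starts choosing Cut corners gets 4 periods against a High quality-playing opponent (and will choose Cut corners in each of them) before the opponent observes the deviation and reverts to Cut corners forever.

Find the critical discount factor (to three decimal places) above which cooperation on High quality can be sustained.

0.366

Deviating for the 4 undetected periods gains 73−72 = 1 per period over cooperation, then loses 72−17 = 55 per period forever once punishment starts.
Gain: 1(1 + δ + … + δ^3); loss: 55·δ^4/(1−δ).
No profitable deviation ⇔ 1(1−δ^4) ≤ 55·δ^4, i.e. δ^4 ≥ 1/(1+55) = 1/56.
Hence δ ≥ (1/56)^(1/4) ≈ 0.366.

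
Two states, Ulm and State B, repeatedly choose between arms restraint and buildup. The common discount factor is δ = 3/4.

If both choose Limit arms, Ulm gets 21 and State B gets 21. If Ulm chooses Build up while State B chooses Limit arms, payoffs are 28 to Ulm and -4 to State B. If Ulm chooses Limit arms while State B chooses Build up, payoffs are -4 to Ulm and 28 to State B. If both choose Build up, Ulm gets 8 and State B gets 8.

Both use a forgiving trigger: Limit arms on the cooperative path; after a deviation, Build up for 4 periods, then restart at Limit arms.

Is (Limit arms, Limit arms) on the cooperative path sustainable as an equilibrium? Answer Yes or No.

Yes

A one-shot deviation gives 28 now, then 8 for 4 periods, then back to 21.
Gain from deviating: (28−21) today; loss: (21−8) in each of the next 4 periods.
No-deviation condition: (21−8)(δ+…+δ^4) ≥ 28−21, i.e. δ+…+δ^4 ≥ 7/13.
At δ = 3/4: δ+…+δ^4 = 2.0508 ≥ 0.5385.
So cooperation is sustainable.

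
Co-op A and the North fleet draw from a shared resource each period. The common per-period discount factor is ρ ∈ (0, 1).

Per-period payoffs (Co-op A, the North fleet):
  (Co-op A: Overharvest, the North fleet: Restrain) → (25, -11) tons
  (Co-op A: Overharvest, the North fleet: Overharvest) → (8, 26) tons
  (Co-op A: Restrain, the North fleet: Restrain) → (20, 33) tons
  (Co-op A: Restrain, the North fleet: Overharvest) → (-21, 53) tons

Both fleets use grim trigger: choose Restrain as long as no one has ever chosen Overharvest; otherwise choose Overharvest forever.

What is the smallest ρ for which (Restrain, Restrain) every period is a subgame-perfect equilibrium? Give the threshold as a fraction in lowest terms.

Co-op A's threshold: (25−20)/(25−8) = 5/17.
the North fleet's threshold: (53−33)/(53−26) = 20/27.
5/17 < 20/27, so the North fleet binds and ρ* = 20/27.

20/27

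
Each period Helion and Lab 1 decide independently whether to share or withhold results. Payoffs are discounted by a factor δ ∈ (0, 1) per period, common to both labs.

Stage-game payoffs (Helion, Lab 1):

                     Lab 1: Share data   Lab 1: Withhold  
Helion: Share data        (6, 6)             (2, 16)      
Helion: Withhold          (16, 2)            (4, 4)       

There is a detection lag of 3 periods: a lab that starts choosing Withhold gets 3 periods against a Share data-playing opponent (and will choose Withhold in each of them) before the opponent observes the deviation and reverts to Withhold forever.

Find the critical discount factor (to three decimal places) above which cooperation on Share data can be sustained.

0.941

A deviator earns 16 for 3 periods, then 4 forever; cooperating earns 6 forever. Multiplying the IC by (1−δ):
6 ≥ 16(1−δ^3) + 4δ^3, so 12·δ^3 ≥ 10 and δ^3 ≥ 5/6.
δ ≥ (5/6)^(1/3) ≈ 0.941.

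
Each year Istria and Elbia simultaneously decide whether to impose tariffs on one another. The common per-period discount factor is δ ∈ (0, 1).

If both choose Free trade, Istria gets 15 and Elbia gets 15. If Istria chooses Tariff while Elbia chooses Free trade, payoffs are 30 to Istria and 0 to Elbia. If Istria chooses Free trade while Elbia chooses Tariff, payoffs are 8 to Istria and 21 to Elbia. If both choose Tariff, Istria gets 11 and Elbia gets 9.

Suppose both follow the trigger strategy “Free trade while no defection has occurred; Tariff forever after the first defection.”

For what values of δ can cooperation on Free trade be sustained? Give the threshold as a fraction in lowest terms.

For Istria: deviation gain 30−15 = 15, per-period punishment loss 15−11 = 4. IC gives δ ≥ 15/19.
For Elbia: gain 6, loss 6 per period, so δ ≥ 6/12 = 1/2.
The tighter constraint is Istria's, so cooperation needs δ ≥ 15/19.

15/19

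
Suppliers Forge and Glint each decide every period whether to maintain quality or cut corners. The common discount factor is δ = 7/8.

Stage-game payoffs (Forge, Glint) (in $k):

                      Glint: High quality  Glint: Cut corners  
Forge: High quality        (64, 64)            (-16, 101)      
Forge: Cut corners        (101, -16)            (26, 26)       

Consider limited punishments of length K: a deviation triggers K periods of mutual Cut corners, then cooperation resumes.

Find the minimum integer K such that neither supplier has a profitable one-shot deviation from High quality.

No profitable deviation requires (64−26)(δ+…+δ^K) ≥ 101−64, i.e. δ+…+δ^K ≥ 37/38 ≈ 0.9737.
With δ = 7/8, the partial sums are K=1: 0.8750, K=2: 1.6406.
K = 2 is the first length at which the sum reaches 0.9737.

2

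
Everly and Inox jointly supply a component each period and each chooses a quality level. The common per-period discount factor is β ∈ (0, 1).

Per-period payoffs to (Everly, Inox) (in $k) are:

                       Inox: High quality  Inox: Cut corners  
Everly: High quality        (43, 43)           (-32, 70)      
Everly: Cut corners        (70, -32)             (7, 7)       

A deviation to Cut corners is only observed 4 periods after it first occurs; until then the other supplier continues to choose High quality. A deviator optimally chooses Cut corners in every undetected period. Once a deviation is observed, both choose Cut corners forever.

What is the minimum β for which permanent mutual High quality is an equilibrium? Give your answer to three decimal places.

A deviator earns 70 for 4 periods, then 7 forever; cooperating earns 43 forever. Multiplying the IC by (1−β):
43 ≥ 70(1−β^4) + 7β^4, so 63·β^4 ≥ 27 and β^4 ≥ 3/7.
β ≥ (3/7)^(1/4) ≈ 0.809.

0.809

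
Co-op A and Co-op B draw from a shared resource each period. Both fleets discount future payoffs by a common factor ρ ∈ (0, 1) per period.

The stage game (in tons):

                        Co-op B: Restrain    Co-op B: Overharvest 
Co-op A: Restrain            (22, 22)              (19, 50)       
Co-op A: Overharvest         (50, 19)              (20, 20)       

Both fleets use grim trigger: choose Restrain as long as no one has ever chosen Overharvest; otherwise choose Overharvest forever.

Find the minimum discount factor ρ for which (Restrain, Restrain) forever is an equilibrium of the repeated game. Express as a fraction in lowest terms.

14/15

22/(1−ρ) ≥ 50 + 20ρ/(1−ρ)
22 ≥ 50 − 30ρ
ρ ≥ 28/30 = 14/15.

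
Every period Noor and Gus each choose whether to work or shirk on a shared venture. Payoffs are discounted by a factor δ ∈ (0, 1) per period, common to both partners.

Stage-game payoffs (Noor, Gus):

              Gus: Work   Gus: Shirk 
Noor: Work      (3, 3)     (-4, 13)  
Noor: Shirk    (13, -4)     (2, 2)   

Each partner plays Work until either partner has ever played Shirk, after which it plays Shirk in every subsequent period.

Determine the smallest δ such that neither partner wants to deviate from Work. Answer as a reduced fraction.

10/11

One-period gain from deviating is 13 − 3 = 10. The loss is 3 − 2 = 1 in every subsequent period, with present value 1·δ/(1−δ).
Deviation is unprofitable when 1·δ/(1−δ) ≥ 10, i.e. δ/(1−δ) ≥ 10.
Equivalently δ ≥ 10/(10+1) = 10/11.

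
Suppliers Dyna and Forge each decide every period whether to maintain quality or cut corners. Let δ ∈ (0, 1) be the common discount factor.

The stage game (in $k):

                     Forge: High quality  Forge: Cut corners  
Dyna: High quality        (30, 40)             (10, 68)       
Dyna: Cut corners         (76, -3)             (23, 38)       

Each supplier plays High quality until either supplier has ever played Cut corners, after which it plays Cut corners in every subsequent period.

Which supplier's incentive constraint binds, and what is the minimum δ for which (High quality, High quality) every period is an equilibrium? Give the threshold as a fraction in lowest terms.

Dyna: cooperation gives 30 each period; deviation gives 76 once then 23 forever.
  30/(1−δ) ≥ 76 + 23δ/(1−δ) ⇒ δ ≥ 46/53.
Forge: cooperation gives 40 each period; deviation gives 68 once then 38 forever.
  δ ≥ 28/30 = 14/15.
Both must hold, so the binding constraint is Forge's: δ ≥ 14/15.

Forge; δ ≥ 14/15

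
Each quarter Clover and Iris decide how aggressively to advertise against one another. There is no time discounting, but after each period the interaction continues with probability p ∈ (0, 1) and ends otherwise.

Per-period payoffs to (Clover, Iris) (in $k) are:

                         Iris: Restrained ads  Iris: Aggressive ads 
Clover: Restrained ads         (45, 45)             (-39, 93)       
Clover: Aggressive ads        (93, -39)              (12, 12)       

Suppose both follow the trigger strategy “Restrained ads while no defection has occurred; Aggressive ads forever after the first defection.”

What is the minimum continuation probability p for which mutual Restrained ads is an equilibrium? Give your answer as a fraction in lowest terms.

16/27

With no time discounting, the continuation probability p plays the role of the discount factor.
Grim-trigger IC: 45/(1−p) ≥ 93 + 12p/(1−p) ⇒ p ≥ (93−45)/(93−12) = 16/27.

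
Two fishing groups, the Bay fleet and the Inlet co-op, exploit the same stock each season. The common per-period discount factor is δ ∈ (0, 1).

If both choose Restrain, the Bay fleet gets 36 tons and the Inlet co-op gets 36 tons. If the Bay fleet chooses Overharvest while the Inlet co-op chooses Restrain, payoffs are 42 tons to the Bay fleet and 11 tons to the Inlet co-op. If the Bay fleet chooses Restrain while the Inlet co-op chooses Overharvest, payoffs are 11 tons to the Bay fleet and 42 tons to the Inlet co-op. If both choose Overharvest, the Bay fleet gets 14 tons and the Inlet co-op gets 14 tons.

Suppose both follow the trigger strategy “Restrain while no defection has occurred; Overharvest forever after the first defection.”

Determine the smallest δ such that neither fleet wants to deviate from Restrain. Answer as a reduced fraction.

3/14

36/(1−δ) ≥ 42 + 14δ/(1−δ)
36 ≥ 42 − 28δ
δ ≥ 6/28 = 3/14.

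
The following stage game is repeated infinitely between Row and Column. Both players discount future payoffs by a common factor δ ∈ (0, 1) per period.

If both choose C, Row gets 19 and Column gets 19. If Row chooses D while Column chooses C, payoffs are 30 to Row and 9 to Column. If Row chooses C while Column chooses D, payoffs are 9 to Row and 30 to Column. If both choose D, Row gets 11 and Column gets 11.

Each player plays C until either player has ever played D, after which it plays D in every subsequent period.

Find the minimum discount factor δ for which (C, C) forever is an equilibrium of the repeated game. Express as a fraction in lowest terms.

11/19

One-period gain from deviating is 30 − 19 = 11. The loss is 19 − 11 = 8 in every subsequent period, with present value 8·δ/(1−δ).
Deviation is unprofitable when 8·δ/(1−δ) ≥ 11, i.e. δ/(1−δ) ≥ 11/8.
Equivalently δ ≥ 11/(11+8) = 11/19.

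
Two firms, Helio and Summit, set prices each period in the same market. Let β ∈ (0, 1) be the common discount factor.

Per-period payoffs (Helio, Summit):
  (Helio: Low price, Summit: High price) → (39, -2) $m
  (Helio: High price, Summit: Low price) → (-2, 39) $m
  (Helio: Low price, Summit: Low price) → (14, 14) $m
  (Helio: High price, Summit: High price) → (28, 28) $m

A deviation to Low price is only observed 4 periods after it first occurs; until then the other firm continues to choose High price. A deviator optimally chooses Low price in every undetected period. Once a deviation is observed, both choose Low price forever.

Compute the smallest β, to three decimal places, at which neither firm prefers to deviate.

0.814

Deviating for the 4 undetected periods gains 39−28 = 11 per period over cooperation, then loses 28−14 = 14 per period forever once punishment starts.
Gain: 11(1 + β + … + β^3); loss: 14·β^4/(1−β).
No profitable deviation ⇔ 11(1−β^4) ≤ 14·β^4, i.e. β^4 ≥ 11/(11+14) = 11/25.
Hence β ≥ (11/25)^(1/4) ≈ 0.814.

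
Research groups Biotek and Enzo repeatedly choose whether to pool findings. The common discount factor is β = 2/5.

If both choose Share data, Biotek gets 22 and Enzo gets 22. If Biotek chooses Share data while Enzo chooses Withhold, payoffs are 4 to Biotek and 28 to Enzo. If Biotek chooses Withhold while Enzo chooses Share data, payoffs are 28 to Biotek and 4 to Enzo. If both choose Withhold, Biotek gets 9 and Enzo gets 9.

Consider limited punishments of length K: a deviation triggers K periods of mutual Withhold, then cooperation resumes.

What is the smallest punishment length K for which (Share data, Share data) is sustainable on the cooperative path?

2

IC: β(1−β^K)/(1−β) ≥ (28−22)/(22−9) = 6/13.
With β = 2/5: need 1 − β^K ≥ 6/13·(1−2/5)/(2/5), i.e. β^K ≤ 0.3077.
Since (2/5)^1 = 0.4000 and (2/5)^2 = 0.1600, the smallest such K is 2.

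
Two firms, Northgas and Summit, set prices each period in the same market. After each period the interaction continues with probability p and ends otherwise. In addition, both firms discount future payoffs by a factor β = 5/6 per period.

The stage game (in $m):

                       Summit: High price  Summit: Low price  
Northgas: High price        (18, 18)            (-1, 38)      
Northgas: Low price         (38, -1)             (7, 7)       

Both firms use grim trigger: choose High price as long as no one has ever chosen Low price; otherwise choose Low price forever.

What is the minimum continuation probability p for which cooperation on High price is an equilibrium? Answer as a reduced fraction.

24/31

With continuation probability p and discount β, the effective per-period discount factor is βp.
Grim-trigger IC: βp ≥ (38−18)/(38−7) = 20/31.
So p ≥ (20/31)/(5/6) = 24/31.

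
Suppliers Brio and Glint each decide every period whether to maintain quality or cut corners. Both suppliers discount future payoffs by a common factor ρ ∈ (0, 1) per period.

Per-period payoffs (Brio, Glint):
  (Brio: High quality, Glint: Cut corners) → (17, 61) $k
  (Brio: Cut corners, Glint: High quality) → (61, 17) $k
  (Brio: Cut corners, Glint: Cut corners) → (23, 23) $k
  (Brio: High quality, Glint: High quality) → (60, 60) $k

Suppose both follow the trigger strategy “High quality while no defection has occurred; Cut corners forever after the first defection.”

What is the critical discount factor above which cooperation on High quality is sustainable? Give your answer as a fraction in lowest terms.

Cooperation forever yields 60 each period: 60/(1−ρ).
Deviating yields 61 once, then 23 forever: 61 + 23ρ/(1−ρ).
No profitable deviation requires 60/(1−ρ) ≥ 61 + 23ρ/(1−ρ).
Multiplying by (1−ρ): 60 ≥ 61(1−ρ) + 23ρ = 61 − 38ρ.
So 38ρ ≥ 1, i.e. ρ ≥ 1/38.

1/38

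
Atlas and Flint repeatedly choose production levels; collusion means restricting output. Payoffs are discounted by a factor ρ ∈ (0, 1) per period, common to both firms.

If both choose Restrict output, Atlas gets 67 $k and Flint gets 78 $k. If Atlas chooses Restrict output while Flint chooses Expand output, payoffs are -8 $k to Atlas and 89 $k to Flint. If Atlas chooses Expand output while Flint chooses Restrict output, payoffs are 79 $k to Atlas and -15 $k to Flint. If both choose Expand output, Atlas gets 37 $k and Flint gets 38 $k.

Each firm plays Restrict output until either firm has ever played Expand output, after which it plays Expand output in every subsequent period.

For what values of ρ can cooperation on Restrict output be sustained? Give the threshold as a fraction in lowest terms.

For Atlas: deviation gain 79−67 = 12, per-period punishment loss 67−37 = 30. IC gives ρ ≥ 12/42 = 2/7.
For Flint: gain 11, loss 40 per period, so ρ ≥ 11/51.
The tighter constraint is Atlas's, so cooperation needs ρ ≥ 2/7.

2/7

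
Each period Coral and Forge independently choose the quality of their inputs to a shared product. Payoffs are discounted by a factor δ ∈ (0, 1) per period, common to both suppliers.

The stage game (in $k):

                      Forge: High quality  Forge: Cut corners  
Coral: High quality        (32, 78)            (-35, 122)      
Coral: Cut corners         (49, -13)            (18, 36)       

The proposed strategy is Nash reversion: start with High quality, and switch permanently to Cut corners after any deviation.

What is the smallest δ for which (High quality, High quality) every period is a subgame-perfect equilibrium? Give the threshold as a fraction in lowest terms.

For Coral: deviation gain 49−32 = 17, per-period punishment loss 32−18 = 14. IC gives δ ≥ 17/31.
For Forge: gain 44, loss 42 per period, so δ ≥ 44/86 = 22/43.
The tighter constraint is Coral's, so cooperation needs δ ≥ 17/31.

17/31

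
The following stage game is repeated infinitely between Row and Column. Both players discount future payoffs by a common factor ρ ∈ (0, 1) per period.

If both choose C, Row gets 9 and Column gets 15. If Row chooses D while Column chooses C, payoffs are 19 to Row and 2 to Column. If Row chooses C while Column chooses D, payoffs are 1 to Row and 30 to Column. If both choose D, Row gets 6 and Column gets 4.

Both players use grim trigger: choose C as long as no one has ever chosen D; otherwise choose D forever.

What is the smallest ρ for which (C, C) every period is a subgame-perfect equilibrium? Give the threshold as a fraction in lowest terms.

For Row: deviation gain 19−9 = 10, per-period punishment loss 9−6 = 3. IC gives ρ ≥ 10/13.
For Column: gain 15, loss 11 per period, so ρ ≥ 15/26.
The tighter constraint is Row's, so cooperation needs ρ ≥ 10/13.

10/13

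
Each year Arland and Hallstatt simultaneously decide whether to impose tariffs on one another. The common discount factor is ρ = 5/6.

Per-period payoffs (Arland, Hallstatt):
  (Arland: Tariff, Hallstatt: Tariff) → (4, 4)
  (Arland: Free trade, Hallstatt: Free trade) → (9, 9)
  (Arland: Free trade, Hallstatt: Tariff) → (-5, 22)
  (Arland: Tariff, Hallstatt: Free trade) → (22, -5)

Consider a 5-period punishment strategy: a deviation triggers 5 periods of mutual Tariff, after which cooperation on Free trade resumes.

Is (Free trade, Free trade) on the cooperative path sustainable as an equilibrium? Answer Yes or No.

A one-shot deviation gives 22 now, then 4 for 5 periods, then back to 9.
Gain from deviating: (22−9) today; loss: (9−4) in each of the next 5 periods.
No-deviation condition: (9−4)(ρ+…+ρ^5) ≥ 22−9, i.e. ρ+…+ρ^5 ≥ 13/5.
At ρ = 5/6: ρ+…+ρ^5 = 2.9906 ≥ 2.6000.
So cooperation is sustainable.

Yes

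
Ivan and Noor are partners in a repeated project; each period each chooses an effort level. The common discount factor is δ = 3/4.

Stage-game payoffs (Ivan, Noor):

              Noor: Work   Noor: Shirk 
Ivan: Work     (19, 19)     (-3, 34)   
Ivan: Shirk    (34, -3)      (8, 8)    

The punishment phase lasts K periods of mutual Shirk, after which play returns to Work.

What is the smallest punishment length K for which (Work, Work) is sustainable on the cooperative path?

No profitable deviation requires (19−8)(δ+…+δ^K) ≥ 34−19, i.e. δ+…+δ^K ≥ 15/11 ≈ 1.3636.
With δ = 3/4, the partial sums are K=1: 0.7500, K=2: 1.3125, K=3: 1.7344.
K = 3 is the first length at which the sum reaches 1.3636.

3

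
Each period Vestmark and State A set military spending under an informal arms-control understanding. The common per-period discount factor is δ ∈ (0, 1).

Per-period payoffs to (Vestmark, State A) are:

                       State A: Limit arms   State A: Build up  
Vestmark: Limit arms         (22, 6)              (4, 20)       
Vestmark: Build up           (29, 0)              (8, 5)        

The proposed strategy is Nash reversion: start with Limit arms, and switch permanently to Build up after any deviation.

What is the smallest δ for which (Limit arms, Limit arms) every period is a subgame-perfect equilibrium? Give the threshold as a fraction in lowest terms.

Vestmark: cooperation gives 22 each period; deviation gives 29 once then 8 forever.
  22/(1−δ) ≥ 29 + 8δ/(1−δ) ⇒ δ ≥ 7/21 = 1/3.
State A: cooperation gives 6 each period; deviation gives 20 once then 5 forever.
  δ ≥ 14/15.
Both must hold, so the binding constraint is State A's: δ ≥ 14/15.

14/15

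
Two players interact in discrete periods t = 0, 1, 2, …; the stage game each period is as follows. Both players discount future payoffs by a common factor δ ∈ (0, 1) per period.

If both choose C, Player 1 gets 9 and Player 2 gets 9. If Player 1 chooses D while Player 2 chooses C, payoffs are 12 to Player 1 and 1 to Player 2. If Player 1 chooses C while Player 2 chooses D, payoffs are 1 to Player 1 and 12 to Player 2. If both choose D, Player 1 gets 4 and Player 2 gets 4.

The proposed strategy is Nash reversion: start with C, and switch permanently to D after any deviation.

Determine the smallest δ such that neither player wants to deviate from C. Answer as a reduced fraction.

3/8

Cooperation forever yields 9 each period: 9/(1−δ).
Deviating yields 12 once, then 4 forever: 12 + 4δ/(1−δ).
No profitable deviation requires 9/(1−δ) ≥ 12 + 4δ/(1−δ).
Multiplying by (1−δ): 9 ≥ 12(1−δ) + 4δ = 12 − 8δ.
So 8δ ≥ 3, i.e. δ ≥ 3/8.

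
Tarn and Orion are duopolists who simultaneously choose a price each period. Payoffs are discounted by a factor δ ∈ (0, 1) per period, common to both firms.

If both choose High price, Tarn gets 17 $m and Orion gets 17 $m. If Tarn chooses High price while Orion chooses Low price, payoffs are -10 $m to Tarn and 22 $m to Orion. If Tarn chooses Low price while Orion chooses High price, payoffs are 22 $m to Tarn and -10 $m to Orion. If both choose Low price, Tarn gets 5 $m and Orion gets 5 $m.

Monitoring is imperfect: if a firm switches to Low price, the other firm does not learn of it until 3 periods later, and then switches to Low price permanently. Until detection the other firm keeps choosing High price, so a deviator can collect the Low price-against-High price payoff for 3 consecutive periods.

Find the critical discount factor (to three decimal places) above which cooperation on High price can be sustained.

A deviator earns 22 for 3 periods, then 5 forever; cooperating earns 17 forever. Multiplying the IC by (1−δ):
17 ≥ 22(1−δ^3) + 5δ^3, so 17·δ^3 ≥ 5 and δ^3 ≥ 5/17.
δ ≥ (5/17)^(1/3) ≈ 0.665.

0.665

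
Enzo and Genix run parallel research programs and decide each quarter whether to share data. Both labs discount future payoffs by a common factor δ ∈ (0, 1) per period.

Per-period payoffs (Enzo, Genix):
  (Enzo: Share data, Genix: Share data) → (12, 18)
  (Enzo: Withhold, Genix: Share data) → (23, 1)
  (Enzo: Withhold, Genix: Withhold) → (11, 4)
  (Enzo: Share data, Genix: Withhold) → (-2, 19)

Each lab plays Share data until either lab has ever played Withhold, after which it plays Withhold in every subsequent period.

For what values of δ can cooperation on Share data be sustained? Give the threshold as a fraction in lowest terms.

Enzo's threshold: (23−12)/(23−11) = 11/12.
Genix's threshold: (19−18)/(19−4) = 1/15.
11/12 > 1/15, so Enzo binds and δ* = 11/12.

11/12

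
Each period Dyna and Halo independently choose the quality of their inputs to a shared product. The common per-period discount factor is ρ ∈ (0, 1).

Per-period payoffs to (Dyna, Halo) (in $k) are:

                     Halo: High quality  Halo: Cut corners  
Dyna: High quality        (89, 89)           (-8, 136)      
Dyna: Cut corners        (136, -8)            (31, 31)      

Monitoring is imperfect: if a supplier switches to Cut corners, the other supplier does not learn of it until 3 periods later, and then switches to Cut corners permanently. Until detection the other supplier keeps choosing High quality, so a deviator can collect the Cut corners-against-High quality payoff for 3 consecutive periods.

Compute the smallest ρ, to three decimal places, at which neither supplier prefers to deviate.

Deviating for the 3 undetected periods gains 136−89 = 47 per period over cooperation, then loses 89−31 = 58 per period forever once punishment starts.
Gain: 47(1 + ρ + … + ρ^2); loss: 58·ρ^3/(1−ρ).
No profitable deviation ⇔ 47(1−ρ^3) ≤ 58·ρ^3, i.e. ρ^3 ≥ 47/(47+58) = 47/105.
Hence ρ ≥ (47/105)^(1/3) ≈ 0.765.

0.765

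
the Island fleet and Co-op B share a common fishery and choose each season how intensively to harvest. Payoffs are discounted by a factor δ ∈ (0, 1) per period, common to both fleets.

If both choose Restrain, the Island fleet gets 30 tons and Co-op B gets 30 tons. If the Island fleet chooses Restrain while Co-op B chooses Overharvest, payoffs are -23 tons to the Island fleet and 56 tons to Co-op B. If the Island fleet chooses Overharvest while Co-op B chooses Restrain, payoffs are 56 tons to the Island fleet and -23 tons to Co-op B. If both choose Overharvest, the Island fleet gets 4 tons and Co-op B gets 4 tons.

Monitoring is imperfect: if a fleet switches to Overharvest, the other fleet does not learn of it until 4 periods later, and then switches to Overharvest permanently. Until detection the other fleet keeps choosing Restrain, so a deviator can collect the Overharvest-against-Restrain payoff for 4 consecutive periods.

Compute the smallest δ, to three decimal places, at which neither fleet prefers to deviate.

Deviating for the 4 undetected periods gains 56−30 = 26 per period over cooperation, then loses 30−4 = 26 per period forever once punishment starts.
Gain: 26(1 + δ + … + δ^3); loss: 26·δ^4/(1−δ).
No profitable deviation ⇔ 26(1−δ^4) ≤ 26·δ^4, i.e. δ^4 ≥ 26/(26+26) = 1/2.
Hence δ ≥ (1/2)^(1/4) ≈ 0.841.

0.841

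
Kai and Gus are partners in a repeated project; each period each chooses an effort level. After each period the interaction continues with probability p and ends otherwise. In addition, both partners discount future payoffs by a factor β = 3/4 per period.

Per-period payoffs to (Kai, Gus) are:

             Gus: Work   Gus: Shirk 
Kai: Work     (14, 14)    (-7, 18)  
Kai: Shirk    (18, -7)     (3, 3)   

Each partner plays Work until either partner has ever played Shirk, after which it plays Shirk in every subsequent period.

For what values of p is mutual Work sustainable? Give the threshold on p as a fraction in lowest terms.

16/45

Expected continuation weight on next period's payoff is β·p = 3/4·p, which plays the role of the discount factor.
Cooperation requires 3/4·p ≥ (18−14)/(18−3) = 4/15, hence p ≥ 16/45.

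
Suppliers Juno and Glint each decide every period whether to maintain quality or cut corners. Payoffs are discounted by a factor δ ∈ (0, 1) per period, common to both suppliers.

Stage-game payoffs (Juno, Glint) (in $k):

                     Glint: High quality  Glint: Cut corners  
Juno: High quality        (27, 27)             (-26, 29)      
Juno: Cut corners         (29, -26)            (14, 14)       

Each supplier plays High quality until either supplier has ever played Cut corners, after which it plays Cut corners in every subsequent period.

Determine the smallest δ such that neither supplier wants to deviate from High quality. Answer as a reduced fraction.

Under grim trigger the critical discount factor is (T−C)/(T−P) with T = 29, C = 27, P = 14.
δ* = (29−27)/(29−14) = 2/15.

2/15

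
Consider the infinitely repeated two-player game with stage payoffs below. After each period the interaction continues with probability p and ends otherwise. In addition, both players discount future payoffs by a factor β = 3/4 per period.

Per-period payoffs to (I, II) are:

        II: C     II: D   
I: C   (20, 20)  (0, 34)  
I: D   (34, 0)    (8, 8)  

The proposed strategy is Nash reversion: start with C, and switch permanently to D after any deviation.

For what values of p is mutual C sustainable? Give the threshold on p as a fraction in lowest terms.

28/39

With continuation probability p and discount β, the effective per-period discount factor is βp.
Grim-trigger IC: βp ≥ (34−20)/(34−8) = 7/13.
So p ≥ (7/13)/(3/4) = 28/39.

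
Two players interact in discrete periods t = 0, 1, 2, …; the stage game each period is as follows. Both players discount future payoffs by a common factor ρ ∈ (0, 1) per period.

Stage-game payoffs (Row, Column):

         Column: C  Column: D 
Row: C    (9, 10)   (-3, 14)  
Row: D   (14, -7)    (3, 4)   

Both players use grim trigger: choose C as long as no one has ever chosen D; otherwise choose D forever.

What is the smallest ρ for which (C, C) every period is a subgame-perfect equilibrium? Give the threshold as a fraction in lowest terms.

5/11

Row's threshold: (14−9)/(14−3) = 5/11.
Column's threshold: (14−10)/(14−4) = 2/5.
5/11 > 2/5, so Row binds and ρ* = 5/11.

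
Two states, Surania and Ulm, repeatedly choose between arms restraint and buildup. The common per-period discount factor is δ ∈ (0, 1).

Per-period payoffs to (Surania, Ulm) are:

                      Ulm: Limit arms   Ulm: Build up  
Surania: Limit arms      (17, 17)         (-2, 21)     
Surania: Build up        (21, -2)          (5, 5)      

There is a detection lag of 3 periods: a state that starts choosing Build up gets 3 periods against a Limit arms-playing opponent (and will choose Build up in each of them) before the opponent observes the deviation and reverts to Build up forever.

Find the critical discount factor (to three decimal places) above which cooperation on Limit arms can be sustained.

Deviating for the 3 undetected periods gains 21−17 = 4 per period over cooperation, then loses 17−5 = 12 per period forever once punishment starts.
Gain: 4(1 + δ + … + δ^2); loss: 12·δ^3/(1−δ).
No profitable deviation ⇔ 4(1−δ^3) ≤ 12·δ^3, i.e. δ^3 ≥ 4/(4+12) = 1/4.
Hence δ ≥ (1/4)^(1/3) ≈ 0.630.

0.630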